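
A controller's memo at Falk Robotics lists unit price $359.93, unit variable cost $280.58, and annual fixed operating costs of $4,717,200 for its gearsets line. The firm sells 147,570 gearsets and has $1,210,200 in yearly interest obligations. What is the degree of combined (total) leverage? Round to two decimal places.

2.03

At 147,570 units, contribution = 147,570 × $79.35 = $11,709,679.50.
Operating income = contribution − fixed costs = $11,709,679.50 − $4,717,200 = $6,992,479.50. Interest = $1,210,200.00, so EBIT − I = $5,782,279.50.
DCL = contribution ÷ (EBIT − I) = $11,709,679.50 ÷ $5,782,279.50 = 2.0251.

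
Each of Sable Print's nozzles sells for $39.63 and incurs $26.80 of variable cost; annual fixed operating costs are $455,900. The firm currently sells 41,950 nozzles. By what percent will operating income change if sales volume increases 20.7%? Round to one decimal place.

Total contribution margin = 41,950 × $12.83 = $538,218.50.
Subtracting fixed costs: EBIT = $538,218.50 − $455,900 = $82,318.50.
DOL = contribution ÷ EBIT = $538,218.50 ÷ $82,318.50 = 6.5382.
%ΔEBIT = DOL × %ΔSales = 6.5382 × +20.7% = +135.3%.

+135.3%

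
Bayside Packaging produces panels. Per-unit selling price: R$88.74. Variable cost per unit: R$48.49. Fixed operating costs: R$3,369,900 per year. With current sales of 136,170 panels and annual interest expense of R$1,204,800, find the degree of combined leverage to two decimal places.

Total contribution margin = 136,170 × R$40.25 = R$5,480,842.50.
EBIT = R$5,480,842.50 − R$3,369,900 = R$2,110,942.50. Interest = R$1,204,800.00, so EBIT − I = R$906,142.50.
Degree of total leverage = total CM / (EBIT − interest) = R$5,480,842.50 / R$906,142.50 = 6.0485.

6.05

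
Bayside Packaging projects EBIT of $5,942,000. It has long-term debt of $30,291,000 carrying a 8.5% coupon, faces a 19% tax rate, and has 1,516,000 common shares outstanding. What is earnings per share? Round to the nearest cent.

$1.80

Interest = $2,574,735.00, so EBT = $5,942,000 − $2,574,735.00 = $3,367,265.00.
Net income = $3,367,265.00 × (1 − 0.19) = $2,727,484.65.
Per share: $2,727,484.65 / 1,516,000 shares = $1.80.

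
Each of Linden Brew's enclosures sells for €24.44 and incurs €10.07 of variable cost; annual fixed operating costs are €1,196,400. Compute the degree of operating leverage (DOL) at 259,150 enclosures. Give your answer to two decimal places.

1.47

At 259,150 units, contribution = 259,150 × €14.37 = €3,723,985.50.
Subtracting fixed costs: EBIT = €3,723,985.50 − €1,196,400 = €2,527,585.50.
So DOL = total CM / EBIT = €3,723,985.50 / €2,527,585.50 = 1.4733.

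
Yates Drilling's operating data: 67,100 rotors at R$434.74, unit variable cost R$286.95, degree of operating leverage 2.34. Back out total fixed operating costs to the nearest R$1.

R$5,678,799

Contribution at this volume is 67,100 × R$147.79 = R$9,916,709.00.
Since DOL = CM ÷ EBIT, EBIT = R$9,916,709.00 ÷ 2.34 = R$4,237,909.83.
Fixed costs = CM − EBIT = R$9,916,709.00 − R$4,237,909.83 = R$5,678,799.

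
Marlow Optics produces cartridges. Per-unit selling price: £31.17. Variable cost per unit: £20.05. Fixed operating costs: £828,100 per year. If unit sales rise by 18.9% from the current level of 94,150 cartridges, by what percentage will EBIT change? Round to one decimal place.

+90.4%

Total contribution margin = 94,150 × £11.12 = £1,046,948.00.
Operating income = contribution − fixed costs = £1,046,948.00 − £828,100 = £218,848.00.
Degree of operating leverage = £1,046,948.00 / £218,848.00 = 4.7839.
Operating income changes by 4.7839 × +18.9% = +90.4%.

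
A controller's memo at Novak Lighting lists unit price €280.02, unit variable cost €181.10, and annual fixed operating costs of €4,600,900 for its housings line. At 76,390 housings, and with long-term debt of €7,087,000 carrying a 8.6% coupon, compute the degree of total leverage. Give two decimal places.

3.22

At 76,390 units, contribution = 76,390 × €98.92 = €7,556,498.80.
EBIT = €7,556,498.80 − €4,600,900 = €2,955,598.80. Interest = €609,482.00.
DOL = €7,556,498.80 ÷ €2,955,598.80 = 2.5567; DFL = €2,955,598.80 ÷ €2,346,116.80 = 1.2598.
DCL = DOL × DFL = 2.5567 × 1.2598 = 3.2209.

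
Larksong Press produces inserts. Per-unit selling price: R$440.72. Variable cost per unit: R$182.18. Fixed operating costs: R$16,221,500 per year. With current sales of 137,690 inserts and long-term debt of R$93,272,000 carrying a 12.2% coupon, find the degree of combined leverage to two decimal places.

Contribution at this volume is 137,690 × R$258.54 = R$35,598,372.60.
EBIT = R$35,598,372.60 − R$16,221,500 = R$19,376,872.60. Interest = R$11,379,184.00.
DOL = R$35,598,372.60 ÷ R$19,376,872.60 = 1.8372; DFL = R$19,376,872.60 ÷ R$7,997,688.60 = 2.4228.
DCL = DOL × DFL = 1.8372 × 2.4228 = 4.4512.

4.45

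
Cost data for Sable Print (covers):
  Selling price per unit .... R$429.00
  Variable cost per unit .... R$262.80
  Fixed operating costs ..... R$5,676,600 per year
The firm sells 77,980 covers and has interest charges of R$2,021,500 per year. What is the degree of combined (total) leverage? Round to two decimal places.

Total contribution margin = 77,980 × R$166.20 = R$12,960,276.00.
Operating income = contribution − fixed costs = R$12,960,276.00 − R$5,676,600 = R$7,283,676.00. Interest = R$2,021,500.00, so EBIT − I = R$5,262,176.00.
DCL = contribution ÷ (EBIT − I) = R$12,960,276.00 ÷ R$5,262,176.00 = 2.4629.

2.46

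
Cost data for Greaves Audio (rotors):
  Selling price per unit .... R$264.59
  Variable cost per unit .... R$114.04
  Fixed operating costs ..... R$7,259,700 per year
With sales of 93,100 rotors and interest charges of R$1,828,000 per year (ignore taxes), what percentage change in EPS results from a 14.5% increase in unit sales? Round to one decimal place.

Contribution at this volume is 93,100 × R$150.55 = R$14,016,205.00.
Subtracting fixed costs: EBIT = R$14,016,205.00 − R$7,259,700 = R$6,756,505.00.
After interest of R$1,828,000.00, pre-tax earnings = R$4,928,505.00.
Degree of combined leverage = contribution ÷ (EBIT − I) = R$14,016,205.00 ÷ R$4,928,505.00 = 2.8439.
%ΔEPS = DCL × %ΔSales = 2.8439 × +14.5% = +41.2%.

+41.2%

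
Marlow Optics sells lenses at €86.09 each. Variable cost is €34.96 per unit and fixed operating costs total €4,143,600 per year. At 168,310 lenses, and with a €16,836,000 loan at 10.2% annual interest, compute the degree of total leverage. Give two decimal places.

3.14

At 168,310 units, contribution = 168,310 × €51.13 = €8,605,690.30.
Subtracting fixed costs: EBIT = €8,605,690.30 − €4,143,600 = €4,462,090.30. Interest = €1,717,272.00.
DOL = €8,605,690.30 ÷ €4,462,090.30 = 1.9286; DFL = €4,462,090.30 ÷ €2,744,818.30 = 1.6256.
Combined leverage = 1.9286 × 1.6256 = 3.1351.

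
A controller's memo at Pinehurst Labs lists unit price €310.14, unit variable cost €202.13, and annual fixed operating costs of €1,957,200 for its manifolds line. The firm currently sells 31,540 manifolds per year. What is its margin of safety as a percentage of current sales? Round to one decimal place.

Unit CM = price − variable cost = €310.14 − €202.13 = €108.01. Break-even units = €1,957,200 ÷ €108.01 = 18,120.54; break-even revenue = 18,120.54 × €310.14 = €5,619,905.64.
Actual sales revenue = 31,540 × €310.14 = €9,781,815.60.
Margin of safety = (€9,781,815.60 − €5,619,905.64) ÷ €9,781,815.60 = 42.5%.

42.5%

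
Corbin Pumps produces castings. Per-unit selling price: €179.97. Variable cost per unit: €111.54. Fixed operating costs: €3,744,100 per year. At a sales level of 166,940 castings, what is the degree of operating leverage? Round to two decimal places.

Contribution at this volume is 166,940 × €68.43 = €11,423,704.20.
EBIT = €11,423,704.20 − €3,744,100 = €7,679,604.20.
So DOL = total CM / EBIT = €11,423,704.20 / €7,679,604.20 = 1.4875.

1.49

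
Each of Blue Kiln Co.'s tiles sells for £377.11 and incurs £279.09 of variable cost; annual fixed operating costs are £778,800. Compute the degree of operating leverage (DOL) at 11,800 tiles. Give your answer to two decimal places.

3.06

Total contribution margin = 11,800 × £98.02 = £1,156,636.00.
Subtracting fixed costs: EBIT = £1,156,636.00 − £778,800 = £377,836.00.
Degree of operating leverage = £1,156,636.00 / £377,836.00 = 3.0612.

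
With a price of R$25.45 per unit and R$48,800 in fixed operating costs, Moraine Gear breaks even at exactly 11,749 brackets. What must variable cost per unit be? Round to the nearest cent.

Contribution per unit must be FC / Q = R$48,800 / 11,749 = R$4.1535.
Hence VC = price − CM = R$25.45 − R$4.1535 = R$21.30.

R$21.30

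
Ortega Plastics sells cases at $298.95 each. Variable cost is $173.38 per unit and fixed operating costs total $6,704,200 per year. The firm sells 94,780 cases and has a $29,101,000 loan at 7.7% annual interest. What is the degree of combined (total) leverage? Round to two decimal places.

4.03

Total contribution margin = 94,780 × $125.57 = $11,901,524.60.
Subtracting fixed costs: EBIT = $11,901,524.60 − $6,704,200 = $5,197,324.60. Interest = $2,240,777.00.
DOL = $11,901,524.60 ÷ $5,197,324.60 = 2.2899; DFL = $5,197,324.60 ÷ $2,956,547.60 = 1.7579.
Combined leverage = 2.2899 × 1.7579 = 4.0254.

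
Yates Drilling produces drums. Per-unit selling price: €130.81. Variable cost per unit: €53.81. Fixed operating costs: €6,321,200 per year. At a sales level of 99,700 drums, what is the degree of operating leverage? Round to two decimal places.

Total contribution margin = 99,700 × €77.00 = €7,676,900.00.
Operating income = contribution − fixed costs = €7,676,900.00 − €6,321,200 = €1,355,700.00.
DOL = contribution ÷ EBIT = €7,676,900.00 ÷ €1,355,700.00 = 5.6627.

5.66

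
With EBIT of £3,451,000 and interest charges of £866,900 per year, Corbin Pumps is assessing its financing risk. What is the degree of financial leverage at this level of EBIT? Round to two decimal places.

1.34

Interest = £866,900.00.
DFL = EBIT ÷ (EBIT − I) = £3,451,000 ÷ (£3,451,000 − £866,900.00) = £3,451,000 ÷ £2,584,100.00 = 1.3355.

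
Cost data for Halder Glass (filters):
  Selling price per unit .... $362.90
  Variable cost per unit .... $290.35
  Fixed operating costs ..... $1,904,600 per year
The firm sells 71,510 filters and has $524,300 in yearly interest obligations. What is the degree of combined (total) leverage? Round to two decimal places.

1.88

Contribution at this volume is 71,510 × $72.55 = $5,188,050.50.
Subtracting fixed costs: EBIT = $5,188,050.50 − $1,904,600 = $3,283,450.50. Interest = $524,300.00, so EBIT − I = $2,759,150.50.
Degree of total leverage = total CM / (EBIT − interest) = $5,188,050.50 / $2,759,150.50 = 1.8803.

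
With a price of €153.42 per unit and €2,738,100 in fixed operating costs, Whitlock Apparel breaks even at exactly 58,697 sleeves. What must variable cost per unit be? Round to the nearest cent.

At break-even, FC = Q × (P − VC), so P − VC = €2,738,100 ÷ 58,697 = €46.6480.
Hence VC = price − CM = €153.42 − €46.6480 = €106.77.

€106.77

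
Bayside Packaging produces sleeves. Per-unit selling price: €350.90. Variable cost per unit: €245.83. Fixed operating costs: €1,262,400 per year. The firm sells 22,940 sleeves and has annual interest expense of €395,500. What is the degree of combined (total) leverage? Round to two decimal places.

Contribution at this volume is 22,940 × €105.07 = €2,410,305.80.
Operating income = contribution − fixed costs = €2,410,305.80 − €1,262,400 = €1,147,905.80. Interest = €395,500.00.
DOL = €2,410,305.80 ÷ €1,147,905.80 = 2.0997; DFL = €1,147,905.80 ÷ €752,405.80 = 1.5256.
DCL = DOL × DFL = 2.0997 × 1.5256 = 3.2033.

3.20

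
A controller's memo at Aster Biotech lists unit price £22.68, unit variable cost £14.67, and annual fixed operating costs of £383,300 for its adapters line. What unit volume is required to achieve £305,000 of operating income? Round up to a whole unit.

Unit CM = price − variable cost = £22.68 − £14.67 = £8.01.
Units = (FC + target) / CM = (£383,300 + £305,000) / £8.01 = 85,930.09, so 85,931 adapters.

85,931 adapters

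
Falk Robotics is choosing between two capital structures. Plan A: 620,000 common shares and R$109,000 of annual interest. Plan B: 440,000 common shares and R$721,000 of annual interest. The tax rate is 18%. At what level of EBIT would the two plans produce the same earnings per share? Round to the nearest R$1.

At indifference, (EBIT − 109,000)(1 − t)/620,000 = (EBIT − 721,000)(1 − t)/440,000.
The (1 − t) factor cancels: (EBIT − 109,000) × 440,000 = (EBIT − 721,000) × 620,000.
Solving, EBIT = (721,000·620,000 − 109,000·440,000) / (620,000 − 440,000) = 399,060,000,000 / 180,000 = 2,217,000.00.

R$2,217,000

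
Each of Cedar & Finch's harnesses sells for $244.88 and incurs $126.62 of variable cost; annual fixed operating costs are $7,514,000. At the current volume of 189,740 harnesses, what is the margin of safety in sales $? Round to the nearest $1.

$30,904,354

Unit CM = price − variable cost = $244.88 − $126.62 = $118.26. Break-even units = $7,514,000 ÷ $118.26 = 63,537.97; break-even revenue = 63,537.97 × $244.88 = $15,559,177.41.
Current sales = 189,740 × $244.88 = $46,463,531.20.
Margin of safety = $46,463,531.20 − $15,559,177.41 = $30,904,354.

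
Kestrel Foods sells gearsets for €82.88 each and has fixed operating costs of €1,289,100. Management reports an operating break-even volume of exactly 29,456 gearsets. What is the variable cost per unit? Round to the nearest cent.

Contribution per unit must be FC / Q = €1,289,100 / 29,456 = €43.7636.
Variable cost per unit = €82.88 − €43.7636 = €39.12.

€39.12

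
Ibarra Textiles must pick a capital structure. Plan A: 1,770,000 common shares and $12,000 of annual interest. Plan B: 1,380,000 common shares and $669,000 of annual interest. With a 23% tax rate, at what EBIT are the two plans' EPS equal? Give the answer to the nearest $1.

$2,993,769

At indifference, (EBIT − 12,000)(1 − t)/1,770,000 = (EBIT − 669,000)(1 − t)/1,380,000.
Cancelling (1 − t) and cross-multiplying: 1,380,000·(EBIT − 12,000) = 1,770,000·(EBIT − 669,000).
Solving, EBIT = (669,000·1,770,000 − 12,000·1,380,000) / (1,770,000 − 1,380,000) = 1,167,570,000,000 / 390,000 = 2,993,769.23.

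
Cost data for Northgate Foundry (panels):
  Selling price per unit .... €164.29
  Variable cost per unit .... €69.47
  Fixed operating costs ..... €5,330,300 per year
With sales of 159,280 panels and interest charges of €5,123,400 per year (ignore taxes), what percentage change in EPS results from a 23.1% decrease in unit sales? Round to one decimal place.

Contribution at this volume is 159,280 × €94.82 = €15,102,929.60.
Operating income = contribution − fixed costs = €15,102,929.60 − €5,330,300 = €9,772,629.60.
After interest of €5,123,400.00, pre-tax earnings = €4,649,229.60.
Degree of combined leverage = contribution ÷ (EBIT − I) = €15,102,929.60 ÷ €4,649,229.60 = 3.2485.
EPS therefore changes by 3.2485 × (-23.1%) = -75.0%.

-75.0%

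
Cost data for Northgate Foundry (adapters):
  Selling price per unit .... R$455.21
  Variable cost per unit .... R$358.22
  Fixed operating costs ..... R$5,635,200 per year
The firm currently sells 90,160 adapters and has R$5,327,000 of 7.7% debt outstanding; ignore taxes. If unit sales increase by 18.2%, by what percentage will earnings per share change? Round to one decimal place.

+59.0%

At 90,160 units, contribution = 90,160 × R$96.99 = R$8,744,618.40.
Operating income = contribution − fixed costs = R$8,744,618.40 − R$5,635,200 = R$3,109,418.40.
Interest = R$410,179.00, so EBIT − I = R$2,699,239.40.
DCL = total CM / (EBIT − I) = R$8,744,618.40 / R$2,699,239.40 = 3.2397.
EPS therefore changes by 3.2397 × (+18.2%) = +59.0%.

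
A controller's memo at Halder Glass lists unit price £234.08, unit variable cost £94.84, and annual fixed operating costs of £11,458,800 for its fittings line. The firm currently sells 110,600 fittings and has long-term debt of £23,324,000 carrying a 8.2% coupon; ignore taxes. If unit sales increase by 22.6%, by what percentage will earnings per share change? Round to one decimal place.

Contribution at this volume is 110,600 × £139.24 = £15,399,944.00.
EBIT = £15,399,944.00 − £11,458,800 = £3,941,144.00.
Interest = £1,912,568.00, so EBIT − I = £2,028,576.00.
Degree of combined leverage = contribution ÷ (EBIT − I) = £15,399,944.00 ÷ £2,028,576.00 = 7.5915.
EPS therefore changes by 7.5915 × (+22.6%) = +171.6%.

+171.6%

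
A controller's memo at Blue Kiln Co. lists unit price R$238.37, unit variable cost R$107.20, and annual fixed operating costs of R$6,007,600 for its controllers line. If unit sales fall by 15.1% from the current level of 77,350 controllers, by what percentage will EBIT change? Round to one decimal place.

At 77,350 units, contribution = 77,350 × R$131.17 = R$10,145,999.50.
Operating income = contribution − fixed costs = R$10,145,999.50 − R$6,007,600 = R$4,138,399.50.
So DOL = total CM / EBIT = R$10,145,999.50 / R$4,138,399.50 = 2.4517.
Operating income changes by 2.4517 × -15.1% = -37.0%.

-37.0%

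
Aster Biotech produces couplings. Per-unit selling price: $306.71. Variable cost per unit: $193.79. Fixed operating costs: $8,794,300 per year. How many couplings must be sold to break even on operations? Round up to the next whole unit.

77,881 couplings

Contribution margin per unit = $306.71 − $193.79 = $112.92.
Units to break even: $8,794,300 ÷ $112.92 = 77,880.80, rounded up to 77,881.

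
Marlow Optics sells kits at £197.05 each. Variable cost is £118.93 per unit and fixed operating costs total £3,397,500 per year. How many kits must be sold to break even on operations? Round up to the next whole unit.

Each unit contributes £197.05 − £118.93 = £78.12.
Break-even Q = £3,397,500 / £78.12 = 43,490.78 → 43,491 kits.

43,491 kits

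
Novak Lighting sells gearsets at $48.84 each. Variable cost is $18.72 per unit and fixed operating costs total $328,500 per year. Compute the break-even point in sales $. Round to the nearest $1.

Contribution margin per unit = $48.84 − $18.72 = $30.12, a CM ratio of $30.12 ÷ $48.84 = 0.6167.
Break-even revenue = fixed costs × price ÷ CM = $328,500 × $48.84 ÷ $30.12 = $532,667.

$532,667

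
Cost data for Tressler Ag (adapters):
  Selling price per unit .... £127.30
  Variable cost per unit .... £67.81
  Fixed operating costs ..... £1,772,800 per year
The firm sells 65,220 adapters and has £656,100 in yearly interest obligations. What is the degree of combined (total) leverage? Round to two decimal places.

Contribution at this volume is 65,220 × £59.49 = £3,879,937.80.
Subtracting fixed costs: EBIT = £3,879,937.80 − £1,772,800 = £2,107,137.80. Interest = £656,100.00.
DOL = £3,879,937.80 ÷ £2,107,137.80 = 1.8413; DFL = £2,107,137.80 ÷ £1,451,037.80 = 1.4522.
DCL = DOL × DFL = 1.8413 × 1.4522 = 2.6739.

2.67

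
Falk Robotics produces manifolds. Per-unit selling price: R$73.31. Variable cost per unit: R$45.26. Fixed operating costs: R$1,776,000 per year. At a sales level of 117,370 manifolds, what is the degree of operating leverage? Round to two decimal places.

2.17

Total contribution margin = 117,370 × R$28.05 = R$3,292,228.50.
Operating income = contribution − fixed costs = R$3,292,228.50 − R$1,776,000 = R$1,516,228.50.
DOL = contribution ÷ EBIT = R$3,292,228.50 ÷ R$1,516,228.50 = 2.1713.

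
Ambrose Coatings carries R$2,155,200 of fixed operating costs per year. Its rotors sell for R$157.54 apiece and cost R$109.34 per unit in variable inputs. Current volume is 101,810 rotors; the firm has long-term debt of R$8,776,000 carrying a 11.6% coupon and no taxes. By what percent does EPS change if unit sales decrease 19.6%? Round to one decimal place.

At 101,810 units, contribution = 101,810 × R$48.20 = R$4,907,242.00.
EBIT = R$4,907,242.00 − R$2,155,200 = R$2,752,042.00.
Interest = R$1,018,016.00, so EBIT − I = R$1,734,026.00.
Degree of combined leverage = contribution ÷ (EBIT − I) = R$4,907,242.00 ÷ R$1,734,026.00 = 2.8300.
%ΔEPS = DCL × %ΔSales = 2.8300 × -19.6% = -55.5%.

-55.5%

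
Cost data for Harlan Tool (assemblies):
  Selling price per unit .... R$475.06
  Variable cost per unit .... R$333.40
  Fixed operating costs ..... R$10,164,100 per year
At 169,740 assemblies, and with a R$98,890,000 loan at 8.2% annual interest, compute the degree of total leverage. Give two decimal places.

4.17

Total contribution margin = 169,740 × R$141.66 = R$24,045,368.40.
Operating income = contribution − fixed costs = R$24,045,368.40 − R$10,164,100 = R$13,881,268.40. Interest = R$8,108,980.00.
DOL = R$24,045,368.40 ÷ R$13,881,268.40 = 1.7322; DFL = R$13,881,268.40 ÷ R$5,772,288.40 = 2.4048.
Combined leverage = 1.7322 × 2.4048 = 4.1656.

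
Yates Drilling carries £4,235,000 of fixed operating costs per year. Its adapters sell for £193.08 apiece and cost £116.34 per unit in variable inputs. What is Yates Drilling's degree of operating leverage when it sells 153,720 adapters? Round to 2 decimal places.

1.56

At 153,720 units, contribution = 153,720 × £76.74 = £11,796,472.80.
Subtracting fixed costs: EBIT = £11,796,472.80 − £4,235,000 = £7,561,472.80.
So DOL = total CM / EBIT = £11,796,472.80 / £7,561,472.80 = 1.5601.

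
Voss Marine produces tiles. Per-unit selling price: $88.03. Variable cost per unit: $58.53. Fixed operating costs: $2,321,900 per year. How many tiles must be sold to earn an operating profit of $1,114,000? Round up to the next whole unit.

Contribution margin per unit = $88.03 − $58.53 = $29.50.
Units = (FC + target) / CM = ($2,321,900 + $1,114,000) / $29.50 = 116,471.19, so 116,472 tiles.

116,472 tiles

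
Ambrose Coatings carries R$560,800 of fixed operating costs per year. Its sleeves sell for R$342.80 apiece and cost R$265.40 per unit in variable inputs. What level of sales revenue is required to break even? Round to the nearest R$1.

Contribution margin per unit = R$342.80 − R$265.40 = R$77.40, a CM ratio of R$77.40 ÷ R$342.80 = 0.2258.
Break-even revenue = fixed costs × price ÷ CM = R$560,800 × R$342.80 ÷ R$77.40 = R$2,483,750.

R$2,483,750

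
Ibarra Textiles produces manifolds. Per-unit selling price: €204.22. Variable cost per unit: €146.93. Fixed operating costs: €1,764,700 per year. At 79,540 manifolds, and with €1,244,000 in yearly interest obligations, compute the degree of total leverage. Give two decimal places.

Contribution at this volume is 79,540 × €57.29 = €4,556,846.60.
Operating income = contribution − fixed costs = €4,556,846.60 − €1,764,700 = €2,792,146.60. Interest = €1,244,000.00.
DOL = €4,556,846.60 ÷ €2,792,146.60 = 1.6320; DFL = €2,792,146.60 ÷ €1,548,146.60 = 1.8035.
Combined leverage = 1.6320 × 1.8035 = 2.9433.

2.94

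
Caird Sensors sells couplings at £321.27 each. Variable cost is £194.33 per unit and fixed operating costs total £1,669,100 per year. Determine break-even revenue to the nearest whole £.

CM per unit = £321.27 − £194.33 = £126.94; CM ratio = £126.94 / £321.27 = 0.3951.
Break-even sales = FC ÷ CM ratio = £1,669,100 × £321.27 / £126.94 = £4,224,293.

£4,224,293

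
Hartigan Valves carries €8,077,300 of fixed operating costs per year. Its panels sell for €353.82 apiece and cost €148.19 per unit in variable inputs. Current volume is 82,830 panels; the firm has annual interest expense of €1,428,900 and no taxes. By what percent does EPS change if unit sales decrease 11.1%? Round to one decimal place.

-25.1%

Total contribution margin = 82,830 × €205.63 = €17,032,332.90.
Operating income = contribution − fixed costs = €17,032,332.90 − €8,077,300 = €8,955,032.90.
Interest = €1,428,900.00, so EBIT − I = €7,526,132.90.
Degree of combined leverage = contribution ÷ (EBIT − I) = €17,032,332.90 ÷ €7,526,132.90 = 2.2631.
%ΔEPS = DCL × %ΔSales = 2.2631 × -11.1% = -25.1%.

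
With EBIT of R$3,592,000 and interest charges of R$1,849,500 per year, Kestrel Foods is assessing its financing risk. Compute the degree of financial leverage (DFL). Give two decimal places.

2.06

Annual interest charges come to R$1,849,500.00.
DFL = EBIT ÷ (EBIT − I) = R$3,592,000 ÷ (R$3,592,000 − R$1,849,500.00) = R$3,592,000 ÷ R$1,742,500.00 = 2.0614.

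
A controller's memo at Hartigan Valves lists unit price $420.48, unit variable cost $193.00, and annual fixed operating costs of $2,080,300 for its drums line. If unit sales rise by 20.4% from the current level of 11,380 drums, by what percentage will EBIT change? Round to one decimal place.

Contribution at this volume is 11,380 × $227.48 = $2,588,722.40.
Operating income = contribution − fixed costs = $2,588,722.40 − $2,080,300 = $508,422.40.
So DOL = total CM / EBIT = $2,588,722.40 / $508,422.40 = 5.0917.
Operating income changes by 5.0917 × +20.4% = +103.9%.

+103.9%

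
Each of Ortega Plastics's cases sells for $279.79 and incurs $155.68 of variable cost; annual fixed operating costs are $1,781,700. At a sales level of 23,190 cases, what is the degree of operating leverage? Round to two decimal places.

2.63

Contribution at this volume is 23,190 × $124.11 = $2,878,110.90.
Operating income = contribution − fixed costs = $2,878,110.90 − $1,781,700 = $1,096,410.90.
DOL = contribution ÷ EBIT = $2,878,110.90 ÷ $1,096,410.90 = 2.6250.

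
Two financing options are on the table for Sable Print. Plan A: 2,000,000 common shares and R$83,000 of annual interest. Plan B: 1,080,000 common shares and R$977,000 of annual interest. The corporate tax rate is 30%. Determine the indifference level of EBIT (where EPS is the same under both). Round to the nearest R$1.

R$2,026,478

Set EPS_A = EPS_B: (EBIT − R$83,000)(1 − 0.30) ÷ 2,000,000 = (EBIT − R$977,000)(1 − 0.30) ÷ 1,080,000.
The (1 − t) factor cancels: (EBIT − 83,000) × 1,080,000 = (EBIT − 977,000) × 2,000,000.
Solving, EBIT = (977,000·2,000,000 − 83,000·1,080,000) / (2,000,000 − 1,080,000) = 1,864,360,000,000 / 920,000 = 2,026,478.26.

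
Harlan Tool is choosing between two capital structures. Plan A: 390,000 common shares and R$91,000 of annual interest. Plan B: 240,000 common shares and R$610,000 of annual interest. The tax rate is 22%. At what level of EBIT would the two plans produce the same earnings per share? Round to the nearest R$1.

At indifference, (EBIT − 91,000)(1 − t)/390,000 = (EBIT − 610,000)(1 − t)/240,000.
The (1 − t) factor cancels: (EBIT − 91,000) × 240,000 = (EBIT − 610,000) × 390,000.
Solving, EBIT = (610,000·390,000 − 91,000·240,000) / (390,000 − 240,000) = 216,060,000,000 / 150,000 = 1,440,400.00.

R$1,440,400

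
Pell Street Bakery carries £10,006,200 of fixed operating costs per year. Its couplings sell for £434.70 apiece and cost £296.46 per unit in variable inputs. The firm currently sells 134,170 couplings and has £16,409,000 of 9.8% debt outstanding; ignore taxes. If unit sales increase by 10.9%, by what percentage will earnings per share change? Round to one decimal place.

+29.2%

Total contribution margin = 134,170 × £138.24 = £18,547,660.80.
Subtracting fixed costs: EBIT = £18,547,660.80 − £10,006,200 = £8,541,460.80.
Interest = £1,608,082.00, so EBIT − I = £6,933,378.80.
Degree of combined leverage = contribution ÷ (EBIT − I) = £18,547,660.80 ÷ £6,933,378.80 = 2.6751.
%ΔEPS = DCL × %ΔSales = 2.6751 × +10.9% = +29.2%.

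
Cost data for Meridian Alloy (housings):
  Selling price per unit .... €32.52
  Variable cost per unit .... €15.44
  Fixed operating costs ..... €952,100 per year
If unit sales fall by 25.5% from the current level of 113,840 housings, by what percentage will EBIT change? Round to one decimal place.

-50.0%

At 113,840 units, contribution = 113,840 × €17.08 = €1,944,387.20.
Operating income = contribution − fixed costs = €1,944,387.20 − €952,100 = €992,287.20.
So DOL = total CM / EBIT = €1,944,387.20 / €992,287.20 = 1.9595.
%ΔEBIT = DOL × %ΔSales = 1.9595 × -25.5% = -50.0%.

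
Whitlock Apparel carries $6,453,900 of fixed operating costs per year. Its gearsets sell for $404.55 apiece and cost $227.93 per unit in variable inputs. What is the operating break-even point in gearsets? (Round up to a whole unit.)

Each unit contributes $404.55 − $227.93 = $176.62.
Break-even volume = fixed costs ÷ CM per unit = $6,453,900 ÷ $176.62 = 36,541.16, so 36,542 gearsets.

36,542 gearsets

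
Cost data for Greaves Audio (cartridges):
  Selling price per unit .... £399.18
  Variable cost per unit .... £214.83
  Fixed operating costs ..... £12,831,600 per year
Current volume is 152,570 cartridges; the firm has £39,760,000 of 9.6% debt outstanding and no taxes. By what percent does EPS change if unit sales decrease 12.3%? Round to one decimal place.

At 152,570 units, contribution = 152,570 × £184.35 = £28,126,279.50.
Subtracting fixed costs: EBIT = £28,126,279.50 − £12,831,600 = £15,294,679.50.
After interest of £3,816,960.00, pre-tax earnings = £11,477,719.50.
Degree of combined leverage = contribution ÷ (EBIT − I) = £28,126,279.50 ÷ £11,477,719.50 = 2.4505.
EPS therefore changes by 2.4505 × (-12.3%) = -30.1%.

-30.1%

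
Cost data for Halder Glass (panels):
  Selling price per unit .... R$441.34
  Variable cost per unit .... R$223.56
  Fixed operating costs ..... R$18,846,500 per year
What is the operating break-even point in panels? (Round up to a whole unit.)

Contribution margin per unit = R$441.34 − R$223.56 = R$217.78.
Break-even volume = fixed costs ÷ CM per unit = R$18,846,500 ÷ R$217.78 = 86,539.17, so 86,540 panels.

86,540 panels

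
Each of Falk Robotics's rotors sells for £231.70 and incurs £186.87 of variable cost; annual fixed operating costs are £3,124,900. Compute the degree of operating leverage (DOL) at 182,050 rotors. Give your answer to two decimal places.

1.62

Total contribution margin = 182,050 × £44.83 = £8,161,301.50.
Operating income = contribution − fixed costs = £8,161,301.50 − £3,124,900 = £5,036,401.50.
So DOL = total CM / EBIT = £8,161,301.50 / £5,036,401.50 = 1.6205.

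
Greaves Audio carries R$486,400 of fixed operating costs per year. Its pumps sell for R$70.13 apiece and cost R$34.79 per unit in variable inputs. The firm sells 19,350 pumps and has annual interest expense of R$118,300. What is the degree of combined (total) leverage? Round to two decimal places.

Total contribution margin = 19,350 × R$35.34 = R$683,829.00.
Subtracting fixed costs: EBIT = R$683,829.00 − R$486,400 = R$197,429.00. Interest = R$118,300.00, so EBIT − I = R$79,129.00.
DCL = contribution ÷ (EBIT − I) = R$683,829.00 ÷ R$79,129.00 = 8.6420.

8.64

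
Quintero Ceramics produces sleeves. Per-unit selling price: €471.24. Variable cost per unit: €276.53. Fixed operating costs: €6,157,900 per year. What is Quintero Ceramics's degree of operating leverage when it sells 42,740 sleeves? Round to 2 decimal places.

3.85

Total contribution margin = 42,740 × €194.71 = €8,321,905.40.
EBIT = €8,321,905.40 − €6,157,900 = €2,164,005.40.
Degree of operating leverage = €8,321,905.40 / €2,164,005.40 = 3.8456.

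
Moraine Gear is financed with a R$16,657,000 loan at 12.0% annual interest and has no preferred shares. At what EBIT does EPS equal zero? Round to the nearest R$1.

R$1,998,840

Annual interest = 12.0% × R$16,657,000 = R$1,998,840.00.
With no preferred dividends, EPS = 0 when EBIT exactly covers interest, so the financial break-even EBIT is R$1,998,840.00.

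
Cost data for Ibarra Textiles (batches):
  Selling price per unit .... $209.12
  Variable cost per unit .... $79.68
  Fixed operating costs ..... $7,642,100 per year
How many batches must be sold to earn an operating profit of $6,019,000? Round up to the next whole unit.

Contribution margin per unit = $209.12 − $79.68 = $129.44.
Required volume = (fixed costs + target profit) ÷ CM = ($7,642,100 + $6,019,000) ÷ $129.44 = 105,540.02, so 105,541 batches.

105,541 batches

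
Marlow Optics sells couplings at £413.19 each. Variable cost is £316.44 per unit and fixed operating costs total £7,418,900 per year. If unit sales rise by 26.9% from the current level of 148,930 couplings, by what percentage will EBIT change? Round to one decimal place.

Total contribution margin = 148,930 × £96.75 = £14,408,977.50.
Operating income = contribution − fixed costs = £14,408,977.50 − £7,418,900 = £6,990,077.50.
So DOL = total CM / EBIT = £14,408,977.50 / £6,990,077.50 = 2.0613.
Operating income changes by 2.0613 × +26.9% = +55.5%.

+55.5%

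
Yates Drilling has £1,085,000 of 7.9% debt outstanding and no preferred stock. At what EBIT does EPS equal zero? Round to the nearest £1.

Annual interest = 7.9% × £1,085,000 = £85,715.00.
With no preferred dividends, EPS = 0 when EBIT exactly covers interest, so the financial break-even EBIT is £85,715.00.

£85,715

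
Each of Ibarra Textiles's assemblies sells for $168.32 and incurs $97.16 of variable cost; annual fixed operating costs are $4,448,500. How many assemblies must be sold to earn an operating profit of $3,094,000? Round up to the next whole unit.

105,994 assemblies

Unit CM = price − variable cost = $168.32 − $97.16 = $71.16.
Units = (FC + target) / CM = ($4,448,500 + $3,094,000) / $71.16 = 105,993.54, so 105,994 assemblies.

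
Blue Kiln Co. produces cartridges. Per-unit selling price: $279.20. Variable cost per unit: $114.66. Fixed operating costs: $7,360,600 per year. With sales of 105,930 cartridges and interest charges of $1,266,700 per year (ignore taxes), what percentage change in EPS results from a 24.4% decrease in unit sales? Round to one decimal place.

-48.3%

At 105,930 units, contribution = 105,930 × $164.54 = $17,429,722.20.
Subtracting fixed costs: EBIT = $17,429,722.20 − $7,360,600 = $10,069,122.20.
After interest of $1,266,700.00, pre-tax earnings = $8,802,422.20.
DCL = total CM / (EBIT − I) = $17,429,722.20 / $8,802,422.20 = 1.9801.
%ΔEPS = DCL × %ΔSales = 1.9801 × -24.4% = -48.3%.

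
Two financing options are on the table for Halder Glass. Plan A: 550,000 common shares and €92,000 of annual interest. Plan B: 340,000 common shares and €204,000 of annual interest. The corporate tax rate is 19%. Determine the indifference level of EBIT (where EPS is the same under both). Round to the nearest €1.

€385,333

At indifference, (EBIT − 92,000)(1 − t)/550,000 = (EBIT − 204,000)(1 − t)/340,000.
The (1 − t) factor cancels: (EBIT − 92,000) × 340,000 = (EBIT − 204,000) × 550,000.
Solving, EBIT = (204,000·550,000 − 92,000·340,000) / (550,000 − 340,000) = 80,920,000,000 / 210,000 = 385,333.33.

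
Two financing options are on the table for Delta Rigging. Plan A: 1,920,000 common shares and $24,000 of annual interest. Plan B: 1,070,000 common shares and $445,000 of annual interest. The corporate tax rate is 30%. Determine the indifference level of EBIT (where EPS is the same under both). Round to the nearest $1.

$974,965

Set EPS_A = EPS_B: (EBIT − $24,000)(1 − 0.30) ÷ 1,920,000 = (EBIT − $445,000)(1 − 0.30) ÷ 1,070,000.
The (1 − t) factor cancels: (EBIT − 24,000) × 1,070,000 = (EBIT − 445,000) × 1,920,000.
EBIT × (1,920,000 − 1,070,000) = 445,000 × 1,920,000 − 24,000 × 1,070,000 = 828,720,000,000, so EBIT = 828,720,000,000 ÷ 850,000 = 974,964.71.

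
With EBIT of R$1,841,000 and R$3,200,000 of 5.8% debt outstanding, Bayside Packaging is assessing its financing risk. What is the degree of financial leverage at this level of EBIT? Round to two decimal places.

Annual interest charges come to R$185,600.00.
Degree of financial leverage = EBIT / (EBIT − interest) = R$1,841,000 / R$1,655,400.00 = 1.1121.

1.11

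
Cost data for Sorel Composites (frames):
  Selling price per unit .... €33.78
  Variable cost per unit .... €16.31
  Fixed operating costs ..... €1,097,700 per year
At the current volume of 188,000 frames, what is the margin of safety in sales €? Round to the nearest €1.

Each unit contributes €33.78 − €16.31 = €17.47. Break-even units = €1,097,700 ÷ €17.47 = 62,833.43; break-even revenue = 62,833.43 × €33.78 = €2,122,513.22.
Actual sales revenue = 188,000 × €33.78 = €6,350,640.00.
Margin of safety = €6,350,640.00 − €2,122,513.22 = €4,228,127.

€4,228,127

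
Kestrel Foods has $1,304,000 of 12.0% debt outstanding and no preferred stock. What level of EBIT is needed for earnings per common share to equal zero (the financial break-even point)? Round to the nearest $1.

$156,480

Annual interest = 12.0% × $1,304,000 = $156,480.00.
With no preferred dividends, EPS = 0 when EBIT exactly covers interest, so the financial break-even EBIT is $156,480.00.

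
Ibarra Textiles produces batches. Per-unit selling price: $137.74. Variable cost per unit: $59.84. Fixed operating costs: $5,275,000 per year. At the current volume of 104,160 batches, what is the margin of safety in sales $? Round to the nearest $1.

Each unit contributes $137.74 − $59.84 = $77.90. Break-even units = $5,275,000 ÷ $77.90 = 67,715.02; break-even revenue = 67,715.02 × $137.74 = $9,327,066.75.
Actual sales revenue = 104,160 × $137.74 = $14,346,998.40.
Margin of safety = $14,346,998.40 − $9,327,066.75 = $5,019,932.

$5,019,932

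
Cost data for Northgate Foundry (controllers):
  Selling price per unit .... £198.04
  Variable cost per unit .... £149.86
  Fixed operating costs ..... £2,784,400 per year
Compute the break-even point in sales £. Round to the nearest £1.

£11,445,051

Contribution margin per unit = £198.04 − £149.86 = £48.18, a CM ratio of £48.18 ÷ £198.04 = 0.2433.
Break-even revenue = fixed costs × price ÷ CM = £2,784,400 × £198.04 ÷ £48.18 = £11,445,051.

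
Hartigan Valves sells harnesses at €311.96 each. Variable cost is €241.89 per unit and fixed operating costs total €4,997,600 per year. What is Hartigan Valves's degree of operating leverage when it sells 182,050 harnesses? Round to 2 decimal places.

1.64

Contribution at this volume is 182,050 × €70.07 = €12,756,243.50.
Operating income = contribution − fixed costs = €12,756,243.50 − €4,997,600 = €7,758,643.50.
Degree of operating leverage = €12,756,243.50 / €7,758,643.50 = 1.6441.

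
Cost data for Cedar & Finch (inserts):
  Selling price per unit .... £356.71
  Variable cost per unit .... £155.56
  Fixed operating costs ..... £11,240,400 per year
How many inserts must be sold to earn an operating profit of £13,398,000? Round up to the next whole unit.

Unit CM = price − variable cost = £356.71 − £155.56 = £201.15.
Required volume = (fixed costs + target profit) ÷ CM = (£11,240,400 + £13,398,000) ÷ £201.15 = 122,487.70, so 122,488 inserts.

122,488 inserts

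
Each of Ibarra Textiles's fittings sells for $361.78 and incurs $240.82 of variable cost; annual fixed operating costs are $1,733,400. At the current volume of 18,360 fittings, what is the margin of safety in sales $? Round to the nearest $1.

Each unit contributes $361.78 − $240.82 = $120.96. Break-even units = $1,733,400 ÷ $120.96 = 14,330.36; break-even revenue = 14,330.36 × $361.78 = $5,184,436.61.
Actual sales revenue = 18,360 × $361.78 = $6,642,280.80.
Margin of safety = $6,642,280.80 − $5,184,436.61 = $1,457,844.

$1,457,844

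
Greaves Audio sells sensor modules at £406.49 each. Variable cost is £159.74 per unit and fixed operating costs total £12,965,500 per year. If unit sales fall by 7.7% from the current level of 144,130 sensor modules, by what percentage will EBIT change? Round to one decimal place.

-12.1%

At 144,130 units, contribution = 144,130 × £246.75 = £35,564,077.50.
EBIT = £35,564,077.50 − £12,965,500 = £22,598,577.50.
Degree of operating leverage = £35,564,077.50 / £22,598,577.50 = 1.5737.
So EBIT moves 1.5737 × (-7.7%) = -12.1%.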